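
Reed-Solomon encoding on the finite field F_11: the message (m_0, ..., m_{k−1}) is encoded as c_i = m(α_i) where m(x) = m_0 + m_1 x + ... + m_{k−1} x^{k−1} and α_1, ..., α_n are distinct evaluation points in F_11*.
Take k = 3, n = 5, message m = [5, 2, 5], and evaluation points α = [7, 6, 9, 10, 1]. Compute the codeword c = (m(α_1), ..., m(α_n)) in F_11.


c = [0, 10, 10, 8, 1]

Message polynomial: m(x) = 5 + 2·x + 5·x^2 (mod 11).
For each evaluation point α_i, compute m(α_i) mod 11:
  α_1 = 7: Horner steps 5 → 4 → 0, so m(7) = 0.
  α_2 = 6: Horner steps 5 → 10 → 10, so m(6) = 10.
  α_3 = 9: Horner steps 5 → 3 → 10, so m(9) = 10.
  α_4 = 10: Horner steps 5 → 8 → 8, so m(10) = 8.
  α_5 = 1: Horner steps 5 → 7 → 1, so m(1) = 1.
Codeword c = [0, 10, 10, 8, 1] ∈ F_11^5.


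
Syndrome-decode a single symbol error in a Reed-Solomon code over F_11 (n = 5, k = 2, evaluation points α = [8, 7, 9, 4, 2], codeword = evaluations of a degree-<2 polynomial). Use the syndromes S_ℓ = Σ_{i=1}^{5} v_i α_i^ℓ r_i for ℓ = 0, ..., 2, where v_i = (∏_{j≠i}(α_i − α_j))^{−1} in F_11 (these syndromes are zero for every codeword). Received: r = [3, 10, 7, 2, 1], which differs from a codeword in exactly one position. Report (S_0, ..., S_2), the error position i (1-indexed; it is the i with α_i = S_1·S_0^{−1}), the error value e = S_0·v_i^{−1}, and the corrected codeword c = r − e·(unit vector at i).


S = (4, 5, 9), error at position 4, error magnitude e = 4, c = [3, 10, 7, 9, 1].

Step 1: column multipliers v_i = (∏_{j≠i}(α_i − α_j))^{−1} mod 11.
  i = 1 (α = 8): (8−7)(8−9)(8−4)(8−2) = 1·(−1)·4·6 = −24 ≡ 9, so v_1 = 9^{−1} = 5 (mod 11).
  i = 2 (α = 7): (7−8)(7−9)(7−4)(7−2) = (−1)·(−2)·3·5 = 30 ≡ 8, so v_2 = 8^{−1} = 7 (mod 11).
  i = 3 (α = 9): (9−8)(9−7)(9−4)(9−2) = 1·2·5·7 = 70 ≡ 4, so v_3 = 4^{−1} = 3 (mod 11).
  i = 4 (α = 4): (4−8)(4−7)(4−9)(4−2) = (−4)·(−3)·(−5)·2 = −120 ≡ 1, so v_4 = 1^{−1} = 1 (mod 11).
  i = 5 (α = 2): (2−8)(2−7)(2−9)(2−4) = (−6)·(−5)·(−7)·(−2) = 420 ≡ 2, so v_5 = 2^{−1} = 6 (mod 11).
  v = [5, 7, 3, 1, 6].
Step 2: syndromes of r = [3, 10, 7, 2, 1] (all sums mod 11).
  S_0 = Σ v_i r_i = 5·3 + 7·10 + 3·7 + 1·2 + 6·1 = 114 ≡ 4.
  S_1 = Σ v_i α_i r_i = 5·8·3 + 7·7·10 + 3·9·7 + 1·4·2 + 6·2·1 = 819 ≡ 5.
  α_i^2 mod 11 = [9, 5, 4, 5, 4].
  S_2 = Σ v_i α_i^2 r_i = 5·9·3 + 7·5·10 + 3·4·7 + 1·5·2 + 6·4·1 = 603 ≡ 9.
  S = (4, 5, 9) ≠ 0, so r is not a codeword (an error is present).
Step 3: locate the error. For a single error e at position i, S_ℓ = v_i·e·α_i^ℓ, so α_err = S_1/S_0.
  S_0^{−1} = 4^{−1} = 3 (mod 11), so α_err = 5·3 = 15 ≡ 4 = α_4. Error position i = 4.
  Consistency check: S_2/S_1 = 9·9 = 81 ≡ 4 = α_err ✓ (single-error assumption holds).
Step 4: error magnitude e = S_0/v_4 = S_0·∏_{j≠4}(α_4 − α_j) = 4·1 = 4 ≡ 4 (mod 11).
Step 5: correct position 4: c_4 = r_4 − e = 2 − 4 ≡ 9 (mod 11). Hence c = [3, 10, 7, 9, 1].
  Check: interpolating c through the α_i gives m(x) = 4 + 4·x (degree < 2) with m(α_i) = c_i for every i, so c is indeed a codeword.


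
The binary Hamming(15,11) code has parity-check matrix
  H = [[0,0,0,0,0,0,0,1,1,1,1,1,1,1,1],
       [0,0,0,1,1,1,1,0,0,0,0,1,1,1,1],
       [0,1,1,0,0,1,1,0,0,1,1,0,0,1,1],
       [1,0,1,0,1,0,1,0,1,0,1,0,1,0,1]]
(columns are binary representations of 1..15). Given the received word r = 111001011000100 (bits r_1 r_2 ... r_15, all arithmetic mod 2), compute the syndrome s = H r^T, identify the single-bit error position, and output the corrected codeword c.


s = (1, 0, 1, 0)^T, error position = 10, corrected codeword c = 111001011100100

Compute s = H r^T mod 2 one row at a time:
  s_1 = 1 + 1 + 0 + 0 + 0 + 1 + 0 + 0 = 3 ≡ 1 (mod 2).
  s_2 = 0 + 0 + 1 + 0 + 0 + 1 + 0 + 0 = 2 ≡ 0 (mod 2).
  s_3 = 1 + 1 + 1 + 0 + 0 + 0 + 0 + 0 = 3 ≡ 1 (mod 2).
  s_4 = 1 + 1 + 0 + 0 + 1 + 0 + 1 + 0 = 4 ≡ 0 (mod 2).
s = (1, 0, 1, 0)^T — this equals column 10 of H (binary 1010), so error is at position 10.
Correct: flip bit 10 of r = 111001011000100 to get c = 111001011100100.


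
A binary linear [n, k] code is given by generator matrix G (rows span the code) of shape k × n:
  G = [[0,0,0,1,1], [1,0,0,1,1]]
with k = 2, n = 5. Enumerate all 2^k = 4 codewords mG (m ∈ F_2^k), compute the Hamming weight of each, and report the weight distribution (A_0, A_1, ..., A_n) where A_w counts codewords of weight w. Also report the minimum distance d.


Weight distribution: A_0 = 1, A_1 = 1, A_2 = 1, A_3 = 1. Minimum distance d = 1.

Enumerate all 2^2 = 4 messages m ∈ F_2^2.
For each, compute codeword c = mG in F_2^5, then tally its weight.
  m = 00 → c = 00000, weight = 0.
  m = 10 → c = 00011, weight = 2.
  m = 01 → c = 10011, weight = 3.
  m = 11 → c = 10000, weight = 1.
Tally weights:
  weight 0: 1 codewords.
  weight 1: 1 codewords.
  weight 2: 1 codewords.
  weight 3: 1 codewords.
Minimum distance d = smallest w > 0 with A_w > 0 = 1.
Sanity: Σ A_w = 4 = 2^2 = 4 ✓.


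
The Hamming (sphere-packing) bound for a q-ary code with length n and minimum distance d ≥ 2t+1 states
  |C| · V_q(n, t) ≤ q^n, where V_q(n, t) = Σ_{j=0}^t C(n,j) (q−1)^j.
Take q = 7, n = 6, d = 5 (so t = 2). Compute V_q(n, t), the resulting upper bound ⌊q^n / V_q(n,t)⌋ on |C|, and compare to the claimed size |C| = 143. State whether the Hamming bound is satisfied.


V_q(n, t) = 577, q^n = 117649, Hamming bound = 203, |C| = 143 ≤ bound (satisfied).

Step 1: Compute V_q(n, t) = Σ_{j=0}^2 C(n, j) (q−1)^j.
  j = 0: C(6,0)·(6)^0 = 1·1 = 1.
  j = 1: C(6,1)·(6)^1 = 6·6 = 36.
  j = 2: C(6,2)·(6)^2 = 15·36 = 540.
  V_q(n, t) = 1 + 36 + 540 = 577.
Step 2: q^n = 7^6 = 117649.
Step 3: Hamming bound ⌊q^n / V_q(n,t)⌋ = ⌊117649/577⌋ = 203.
Step 4: Compare |C| = 143 to 203: satisfied.
The claimed |C| lies below the Hamming bound.


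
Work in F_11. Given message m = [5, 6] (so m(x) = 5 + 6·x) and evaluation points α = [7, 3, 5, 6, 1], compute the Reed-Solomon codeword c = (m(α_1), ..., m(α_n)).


c = [3, 1, 2, 8, 0]

Message polynomial: m(x) = 5 + 6·x (mod 11).
For each evaluation point α_i, compute m(α_i) mod 11:
  α_1 = 7: Horner steps 6 → 3, so m(7) = 3.
  α_2 = 3: Horner steps 6 → 1, so m(3) = 1.
  α_3 = 5: Horner steps 6 → 2, so m(5) = 2.
  α_4 = 6: Horner steps 6 → 8, so m(6) = 8.
  α_5 = 1: Horner steps 6 → 0, so m(1) = 0.
Codeword c = [3, 1, 2, 8, 0] ∈ F_11^5.


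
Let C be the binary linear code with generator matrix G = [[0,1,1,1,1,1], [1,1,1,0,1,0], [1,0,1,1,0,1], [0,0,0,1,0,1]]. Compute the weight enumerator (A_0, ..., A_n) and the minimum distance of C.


Weight distribution: A_0 = 1, A_1 = 2, A_2 = 3, A_3 = 4, A_4 = 3, A_5 = 2, A_6 = 1. Minimum distance d = 1.

Enumerate all 2^4 = 16 messages m ∈ F_2^4.
For each, compute codeword c = mG in F_2^6, then tally its weight.
  m = 0000 → c = 000000, weight = 0.
  m = 1000 → c = 011111, weight = 5.
  m = 0100 → c = 111010, weight = 4.
  m = 1100 → c = 100101, weight = 3.
  m = 0010 → c = 101101, weight = 4.
  m = 1010 → c = 110010, weight = 3.
  m = 0110 → c = 010111, weight = 4.
  m = 1110 → c = 001000, weight = 1.
  m = 0001 → c = 000101, weight = 2.
  m = 1001 → c = 011010, weight = 3.
  m = 0101 → c = 111111, weight = 6.
  m = 1101 → c = 100000, weight = 1.
  m = 0011 → c = 101000, weight = 2.
  m = 1011 → c = 110111, weight = 5.
  m = 0111 → c = 010010, weight = 2.
  m = 1111 → c = 001101, weight = 3.
Tally weights:
  weight 0: 1 codewords.
  weight 1: 2 codewords.
  weight 2: 3 codewords.
  weight 3: 4 codewords.
  weight 4: 3 codewords.
  weight 5: 2 codewords.
  weight 6: 1 codewords.
Minimum distance d = smallest w > 0 with A_w > 0 = 1.
Sanity: Σ A_w = 16 = 2^4 = 16 ✓.


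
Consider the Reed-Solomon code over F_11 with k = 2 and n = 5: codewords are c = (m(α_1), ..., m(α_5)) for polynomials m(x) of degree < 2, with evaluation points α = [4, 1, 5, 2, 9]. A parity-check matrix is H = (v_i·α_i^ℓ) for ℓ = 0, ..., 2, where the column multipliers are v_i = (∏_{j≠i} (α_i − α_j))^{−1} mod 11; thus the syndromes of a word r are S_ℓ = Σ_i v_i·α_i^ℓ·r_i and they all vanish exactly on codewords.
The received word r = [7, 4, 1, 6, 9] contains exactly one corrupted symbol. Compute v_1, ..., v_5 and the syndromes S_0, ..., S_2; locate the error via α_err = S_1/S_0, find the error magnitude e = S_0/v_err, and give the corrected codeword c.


S = (1, 4, 5), error at position 1, error magnitude e = 8, c = [10, 4, 1, 6, 9].

Step 1: column multipliers v_i = (∏_{j≠i}(α_i − α_j))^{−1} mod 11.
  i = 1 (α = 4): (4−1)(4−5)(4−2)(4−9) = 3·(−1)·2·(−5) = 30 ≡ 8, so v_1 = 8^{−1} = 7 (mod 11).
  i = 2 (α = 1): (1−4)(1−5)(1−2)(1−9) = (−3)·(−4)·(−1)·(−8) = 96 ≡ 8, so v_2 = 8^{−1} = 7 (mod 11).
  i = 3 (α = 5): (5−4)(5−1)(5−2)(5−9) = 1·4·3·(−4) = −48 ≡ 7, so v_3 = 7^{−1} = 8 (mod 11).
  i = 4 (α = 2): (2−4)(2−1)(2−5)(2−9) = (−2)·1·(−3)·(−7) = −42 ≡ 2, so v_4 = 2^{−1} = 6 (mod 11).
  i = 5 (α = 9): (9−4)(9−1)(9−5)(9−2) = 5·8·4·7 = 1120 ≡ 9, so v_5 = 9^{−1} = 5 (mod 11).
  v = [7, 7, 8, 6, 5].
Step 2: syndromes of r = [7, 4, 1, 6, 9] (all sums mod 11).
  S_0 = Σ v_i r_i = 7·7 + 7·4 + 8·1 + 6·6 + 5·9 = 166 ≡ 1.
  S_1 = Σ v_i α_i r_i = 7·4·7 + 7·1·4 + 8·5·1 + 6·2·6 + 5·9·9 = 741 ≡ 4.
  α_i^2 mod 11 = [5, 1, 3, 4, 4].
  S_2 = Σ v_i α_i^2 r_i = 7·5·7 + 7·1·4 + 8·3·1 + 6·4·6 + 5·4·9 = 621 ≡ 5.
  S = (1, 4, 5) ≠ 0, so r is not a codeword (an error is present).
Step 3: locate the error. For a single error e at position i, S_ℓ = v_i·e·α_i^ℓ, so α_err = S_1/S_0.
  S_0^{−1} = 1^{−1} = 1 (mod 11), so α_err = 4·1 = 4 ≡ 4 = α_1. Error position i = 1.
  Consistency check: S_2/S_1 = 5·3 = 15 ≡ 4 = α_err ✓ (single-error assumption holds).
Step 4: error magnitude e = S_0/v_1 = S_0·∏_{j≠1}(α_1 − α_j) = 1·8 = 8 ≡ 8 (mod 11).
Step 5: correct position 1: c_1 = r_1 − e = 7 − 8 ≡ 10 (mod 11). Hence c = [10, 4, 1, 6, 9].
  Check: interpolating c through the α_i gives m(x) = 2 + 2·x (degree < 2) with m(α_i) = c_i for every i, so c is indeed a codeword.


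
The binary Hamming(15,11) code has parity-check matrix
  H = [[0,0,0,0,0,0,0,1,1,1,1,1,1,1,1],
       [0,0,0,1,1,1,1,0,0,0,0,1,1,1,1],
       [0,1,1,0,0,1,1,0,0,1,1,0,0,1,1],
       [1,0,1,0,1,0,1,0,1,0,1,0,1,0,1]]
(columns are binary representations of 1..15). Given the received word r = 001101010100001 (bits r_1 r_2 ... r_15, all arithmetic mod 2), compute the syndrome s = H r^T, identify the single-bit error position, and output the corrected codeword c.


s = (1, 1, 0, 0)^T, error position = 12, corrected codeword c = 001101010101001

Compute s = H r^T mod 2 one row at a time:
  s_1 = 1 + 0 + 1 + 0 + 0 + 0 + 0 + 1 = 3 ≡ 1 (mod 2).
  s_2 = 1 + 0 + 1 + 0 + 0 + 0 + 0 + 1 = 3 ≡ 1 (mod 2).
  s_3 = 0 + 1 + 1 + 0 + 1 + 0 + 0 + 1 = 4 ≡ 0 (mod 2).
  s_4 = 0 + 1 + 0 + 0 + 0 + 0 + 0 + 1 = 2 ≡ 0 (mod 2).
s = (1, 1, 0, 0)^T — this equals column 12 of H (binary 1100), so error is at position 12.
Correct: flip bit 12 of r = 001101010100001 to get c = 001101010101001.


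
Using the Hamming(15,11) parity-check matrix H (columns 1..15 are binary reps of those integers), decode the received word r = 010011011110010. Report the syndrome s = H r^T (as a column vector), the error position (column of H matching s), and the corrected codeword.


s = (1, 1, 1, 1)^T, error position = 15, corrected codeword c = 010011011110011

Compute s = H r^T mod 2 one row at a time:
  s_1 = 1 + 1 + 1 + 1 + 0 + 0 + 1 + 0 = 5 ≡ 1 (mod 2).
  s_2 = 0 + 1 + 1 + 0 + 0 + 0 + 1 + 0 = 3 ≡ 1 (mod 2).
  s_3 = 1 + 0 + 1 + 0 + 1 + 1 + 1 + 0 = 5 ≡ 1 (mod 2).
  s_4 = 0 + 0 + 1 + 0 + 1 + 1 + 0 + 0 = 3 ≡ 1 (mod 2).
s = (1, 1, 1, 1)^T — this equals column 15 of H (binary 1111), so error is at position 15.
Correct: flip bit 15 of r = 010011011110010 to get c = 010011011110011.


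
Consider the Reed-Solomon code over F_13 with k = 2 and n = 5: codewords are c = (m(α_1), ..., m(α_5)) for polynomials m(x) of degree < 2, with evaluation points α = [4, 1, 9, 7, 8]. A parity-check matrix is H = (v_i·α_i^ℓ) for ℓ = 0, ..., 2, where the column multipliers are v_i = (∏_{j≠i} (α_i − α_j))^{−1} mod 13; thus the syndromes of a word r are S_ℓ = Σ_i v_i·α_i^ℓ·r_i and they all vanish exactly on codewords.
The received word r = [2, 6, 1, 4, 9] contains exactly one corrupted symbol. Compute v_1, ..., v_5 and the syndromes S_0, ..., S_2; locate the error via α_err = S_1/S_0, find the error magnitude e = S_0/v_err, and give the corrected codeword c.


S = (12, 12, 12), error at position 2, error magnitude e = 6, c = [2, 0, 1, 4, 9].

Step 1: column multipliers v_i = (∏_{j≠i}(α_i − α_j))^{−1} mod 13.
  i = 1 (α = 4): (4−1)(4−9)(4−7)(4−8) = 3·(−5)·(−3)·(−4) = −180 ≡ 2, so v_1 = 2^{−1} = 7 (mod 13).
  i = 2 (α = 1): (1−4)(1−9)(1−7)(1−8) = (−3)·(−8)·(−6)·(−7) = 1008 ≡ 7, so v_2 = 7^{−1} = 2 (mod 13).
  i = 3 (α = 9): (9−4)(9−1)(9−7)(9−8) = 5·8·2·1 = 80 ≡ 2, so v_3 = 2^{−1} = 7 (mod 13).
  i = 4 (α = 7): (7−4)(7−1)(7−9)(7−8) = 3·6·(−2)·(−1) = 36 ≡ 10, so v_4 = 10^{−1} = 4 (mod 13).
  i = 5 (α = 8): (8−4)(8−1)(8−9)(8−7) = 4·7·(−1)·1 = −28 ≡ 11, so v_5 = 11^{−1} = 6 (mod 13).
  v = [7, 2, 7, 4, 6].
Step 2: syndromes of r = [2, 6, 1, 4, 9] (all sums mod 13).
  S_0 = Σ v_i r_i = 7·2 + 2·6 + 7·1 + 4·4 + 6·9 = 103 ≡ 12.
  S_1 = Σ v_i α_i r_i = 7·4·2 + 2·1·6 + 7·9·1 + 4·7·4 + 6·8·9 = 675 ≡ 12.
  α_i^2 mod 13 = [3, 1, 3, 10, 12].
  S_2 = Σ v_i α_i^2 r_i = 7·3·2 + 2·1·6 + 7·3·1 + 4·10·4 + 6·12·9 = 883 ≡ 12.
  S = (12, 12, 12) ≠ 0, so r is not a codeword (an error is present).
Step 3: locate the error. For a single error e at position i, S_ℓ = v_i·e·α_i^ℓ, so α_err = S_1/S_0.
  S_0^{−1} = 12^{−1} = 12 (mod 13), so α_err = 12·12 = 144 ≡ 1 = α_2. Error position i = 2.
  Consistency check: S_2/S_1 = 12·12 = 144 ≡ 1 = α_err ✓ (single-error assumption holds).
Step 4: error magnitude e = S_0/v_2 = S_0·∏_{j≠2}(α_2 − α_j) = 12·7 = 84 ≡ 6 (mod 13).
Step 5: correct position 2: c_2 = r_2 − e = 6 − 6 ≡ 0 (mod 13). Hence c = [2, 0, 1, 4, 9].
  Check: interpolating c through the α_i gives m(x) = 8 + 5·x (degree < 2) with m(α_i) = c_i for every i, so c is indeed a codeword.


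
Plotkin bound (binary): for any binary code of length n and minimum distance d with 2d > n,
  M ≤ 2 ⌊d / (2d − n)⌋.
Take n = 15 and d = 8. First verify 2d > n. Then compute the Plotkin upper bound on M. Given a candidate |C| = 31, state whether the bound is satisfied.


Plotkin bound M ≤ 16; given |C| = 31 > bound (violated).

Check applicability: 2d = 16, n = 15.
2d − n = 1 > 0, so Plotkin applies.
Compute d/(2d−n) = 8/1 ≈ 8.0000.
⌊d/(2d−n)⌋ = 8.
Plotkin bound: M ≤ 2·8 = 16.
Given |C| = 31, check: VIOLATED.
This |C| is above the Plotkin bound, so no binary code with n = 15, d = 8 and 31 codewords exists.


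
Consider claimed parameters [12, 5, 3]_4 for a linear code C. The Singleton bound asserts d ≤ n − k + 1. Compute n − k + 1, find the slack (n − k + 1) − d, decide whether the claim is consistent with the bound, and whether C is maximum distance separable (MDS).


Singleton RHS = n − k + 1 = 8, slack = 5, bound satisfied, not MDS.

Singleton bound: d ≤ n − k + 1.
Here n = 12, k = 5, so n − k + 1 = 8.
Given d = 3, check d ≤ 8: YES.
Slack = (n − k + 1) − d = 5.
The code is NOT MDS (slack = 5 > 0).
Description: the claimed parameters are [12, 5, 3]_4; such a code would be non-MDS.


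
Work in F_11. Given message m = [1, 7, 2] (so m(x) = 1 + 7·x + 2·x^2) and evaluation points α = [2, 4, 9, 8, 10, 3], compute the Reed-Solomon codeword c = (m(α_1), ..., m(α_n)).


c = [1, 6, 6, 9, 7, 7]

Message polynomial: m(x) = 1 + 7·x + 2·x^2 (mod 11).
For each evaluation point α_i, compute m(α_i) mod 11:
  α_1 = 2: Horner steps 2 → 0 → 1, so m(2) = 1.
  α_2 = 4: Horner steps 2 → 4 → 6, so m(4) = 6.
  α_3 = 9: Horner steps 2 → 3 → 6, so m(9) = 6.
  α_4 = 8: Horner steps 2 → 1 → 9, so m(8) = 9.
  α_5 = 10: Horner steps 2 → 5 → 7, so m(10) = 7.
  α_6 = 3: Horner steps 2 → 2 → 7, so m(3) = 7.
Codeword c = [1, 6, 6, 9, 7, 7] ∈ F_11^6.


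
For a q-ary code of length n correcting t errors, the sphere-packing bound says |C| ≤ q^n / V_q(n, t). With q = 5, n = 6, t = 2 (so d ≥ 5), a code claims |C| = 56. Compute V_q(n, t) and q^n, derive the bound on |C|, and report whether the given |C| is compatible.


V_q(n, t) = 265, q^n = 15625, Hamming bound = 58, |C| = 56 ≤ bound (satisfied).

Step 1: Compute V_q(n, t) = Σ_{j=0}^2 C(n, j) (q−1)^j.
  j = 0: C(6,0)·(4)^0 = 1·1 = 1.
  j = 1: C(6,1)·(4)^1 = 6·4 = 24.
  j = 2: C(6,2)·(4)^2 = 15·16 = 240.
  V_q(n, t) = 1 + 24 + 240 = 265.
Step 2: q^n = 5^6 = 15625.
Step 3: Hamming bound ⌊q^n / V_q(n,t)⌋ = ⌊15625/265⌋ = 58.
Step 4: Compare |C| = 56 to 58: satisfied.
The claimed |C| lies below the Hamming bound.


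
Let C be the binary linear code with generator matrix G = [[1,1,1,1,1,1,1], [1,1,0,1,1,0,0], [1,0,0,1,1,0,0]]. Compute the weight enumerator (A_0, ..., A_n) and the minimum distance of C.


Weight distribution: A_0 = 1, A_1 = 1, A_3 = 2, A_4 = 2, A_6 = 1, A_7 = 1. Minimum distance d = 1.

Enumerate all 2^3 = 8 messages m ∈ F_2^3.
For each, compute codeword c = mG in F_2^7, then tally its weight.
  m = 000 → c = 0000000, weight = 0.
  m = 100 → c = 1111111, weight = 7.
  m = 010 → c = 1101100, weight = 4.
  m = 110 → c = 0010011, weight = 3.
  m = 001 → c = 1001100, weight = 3.
  m = 101 → c = 0110011, weight = 4.
  m = 011 → c = 0100000, weight = 1.
  m = 111 → c = 1011111, weight = 6.
Tally weights:
  weight 0: 1 codewords.
  weight 1: 1 codewords.
  weight 3: 2 codewords.
  weight 4: 2 codewords.
  weight 6: 1 codewords.
  weight 7: 1 codewords.
Minimum distance d = smallest w > 0 with A_w > 0 = 1.
Sanity: Σ A_w = 8 = 2^3 = 8 ✓.


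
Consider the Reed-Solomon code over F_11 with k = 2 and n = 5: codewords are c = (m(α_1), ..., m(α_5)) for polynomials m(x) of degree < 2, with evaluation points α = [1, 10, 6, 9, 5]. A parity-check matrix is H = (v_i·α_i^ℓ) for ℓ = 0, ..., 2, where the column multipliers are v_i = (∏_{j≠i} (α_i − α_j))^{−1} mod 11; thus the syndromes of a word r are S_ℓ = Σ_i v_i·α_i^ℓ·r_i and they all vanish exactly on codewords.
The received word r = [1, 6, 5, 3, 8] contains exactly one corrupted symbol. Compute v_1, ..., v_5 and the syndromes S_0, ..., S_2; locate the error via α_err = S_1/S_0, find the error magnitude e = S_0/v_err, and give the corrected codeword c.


S = (9, 1, 5), error at position 5, error magnitude e = 6, c = [1, 6, 5, 3, 2].

Step 1: column multipliers v_i = (∏_{j≠i}(α_i − α_j))^{−1} mod 11.
  i = 1 (α = 1): (1−10)(1−6)(1−9)(1−5) = (−9)·(−5)·(−8)·(−4) = 1440 ≡ 10, so v_1 = 10^{−1} = 10 (mod 11).
  i = 2 (α = 10): (10−1)(10−6)(10−9)(10−5) = 9·4·1·5 = 180 ≡ 4, so v_2 = 4^{−1} = 3 (mod 11).
  i = 3 (α = 6): (6−1)(6−10)(6−9)(6−5) = 5·(−4)·(−3)·1 = 60 ≡ 5, so v_3 = 5^{−1} = 9 (mod 11).
  i = 4 (α = 9): (9−1)(9−10)(9−6)(9−5) = 8·(−1)·3·4 = −96 ≡ 3, so v_4 = 3^{−1} = 4 (mod 11).
  i = 5 (α = 5): (5−1)(5−10)(5−6)(5−9) = 4·(−5)·(−1)·(−4) = −80 ≡ 8, so v_5 = 8^{−1} = 7 (mod 11).
  v = [10, 3, 9, 4, 7].
Step 2: syndromes of r = [1, 6, 5, 3, 8] (all sums mod 11).
  S_0 = Σ v_i r_i = 10·1 + 3·6 + 9·5 + 4·3 + 7·8 = 141 ≡ 9.
  S_1 = Σ v_i α_i r_i = 10·1·1 + 3·10·6 + 9·6·5 + 4·9·3 + 7·5·8 = 848 ≡ 1.
  α_i^2 mod 11 = [1, 1, 3, 4, 3].
  S_2 = Σ v_i α_i^2 r_i = 10·1·1 + 3·1·6 + 9·3·5 + 4·4·3 + 7·3·8 = 379 ≡ 5.
  S = (9, 1, 5) ≠ 0, so r is not a codeword (an error is present).
Step 3: locate the error. For a single error e at position i, S_ℓ = v_i·e·α_i^ℓ, so α_err = S_1/S_0.
  S_0^{−1} = 9^{−1} = 5 (mod 11), so α_err = 1·5 = 5 ≡ 5 = α_5. Error position i = 5.
  Consistency check: S_2/S_1 = 5·1 = 5 ≡ 5 = α_err ✓ (single-error assumption holds).
Step 4: error magnitude e = S_0/v_5 = S_0·∏_{j≠5}(α_5 − α_j) = 9·8 = 72 ≡ 6 (mod 11).
Step 5: correct position 5: c_5 = r_5 − e = 8 − 6 ≡ 2 (mod 11). Hence c = [1, 6, 5, 3, 2].
  Check: interpolating c through the α_i gives m(x) = 9 + 3·x (degree < 2) with m(α_i) = c_i for every i, so c is indeed a codeword.


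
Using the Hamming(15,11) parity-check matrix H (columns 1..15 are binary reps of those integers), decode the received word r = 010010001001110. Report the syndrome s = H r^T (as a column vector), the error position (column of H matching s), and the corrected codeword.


s = (0, 0, 0, 1)^T, error position = 1, corrected codeword c = 110010001001110

Compute s = H r^T mod 2 one row at a time:
  s_1 = 0 + 1 + 0 + 0 + 1 + 1 + 1 + 0 = 4 ≡ 0 (mod 2).
  s_2 = 0 + 1 + 0 + 0 + 1 + 1 + 1 + 0 = 4 ≡ 0 (mod 2).
  s_3 = 1 + 0 + 0 + 0 + 0 + 0 + 1 + 0 = 2 ≡ 0 (mod 2).
  s_4 = 0 + 0 + 1 + 0 + 1 + 0 + 1 + 0 = 3 ≡ 1 (mod 2).
s = (0, 0, 0, 1)^T — this equals column 1 of H (binary 0001), so error is at position 1.
Correct: flip bit 1 of r = 010010001001110 to get c = 110010001001110.


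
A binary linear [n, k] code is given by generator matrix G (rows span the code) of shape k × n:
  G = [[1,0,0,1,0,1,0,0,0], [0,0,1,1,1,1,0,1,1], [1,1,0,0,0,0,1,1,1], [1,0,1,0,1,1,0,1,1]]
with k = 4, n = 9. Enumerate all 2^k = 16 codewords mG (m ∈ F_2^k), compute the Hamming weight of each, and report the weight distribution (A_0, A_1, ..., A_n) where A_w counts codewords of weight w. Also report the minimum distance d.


Weight distribution: A_0 = 1, A_1 = 1, A_2 = 1, A_3 = 1, A_4 = 1, A_5 = 5, A_6 = 5, A_7 = 1. Minimum distance d = 1.

Enumerate all 2^4 = 16 messages m ∈ F_2^4.
For each, compute codeword c = mG in F_2^9, then tally its weight.
  m = 0000 → c = 000000000, weight = 0.
  m = 1000 → c = 100101000, weight = 3.
  m = 0100 → c = 001111011, weight = 6.
  m = 1100 → c = 101010011, weight = 5.
  m = 0010 → c = 110000111, weight = 5.
  m = 1010 → c = 010101111, weight = 6.
  m = 0110 → c = 111111100, weight = 7.
  m = 1110 → c = 011010100, weight = 4.
  m = 0001 → c = 101011011, weight = 6.
  m = 1001 → c = 001110011, weight = 5.
  m = 0101 → c = 100100000, weight = 2.
  m = 1101 → c = 000001000, weight = 1.
  m = 0011 → c = 011011100, weight = 5.
  m = 1011 → c = 111110100, weight = 6.
  m = 0111 → c = 010100111, weight = 5.
  m = 1111 → c = 110001111, weight = 6.
Tally weights:
  weight 0: 1 codewords.
  weight 1: 1 codewords.
  weight 2: 1 codewords.
  weight 3: 1 codewords.
  weight 4: 1 codewords.
  weight 5: 5 codewords.
  weight 6: 5 codewords.
  weight 7: 1 codewords.
Minimum distance d = smallest w > 0 with A_w > 0 = 1.
Sanity: Σ A_w = 16 = 2^4 = 16 ✓.


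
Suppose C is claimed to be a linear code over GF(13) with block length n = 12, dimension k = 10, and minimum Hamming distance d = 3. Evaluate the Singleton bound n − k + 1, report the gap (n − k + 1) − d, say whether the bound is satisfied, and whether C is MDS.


Singleton RHS = n − k + 1 = 3, slack = 0, bound satisfied, MDS.

Singleton bound: d ≤ n − k + 1.
Here n = 12, k = 10, so n − k + 1 = 3.
Given d = 3, check d ≤ 3: YES.
Slack = (n − k + 1) − d = 0.
The code is MDS (slack = 0).
Description: the claimed parameters are [12, 10, 3]_13; such a code would be MDS (meets Singleton bound).


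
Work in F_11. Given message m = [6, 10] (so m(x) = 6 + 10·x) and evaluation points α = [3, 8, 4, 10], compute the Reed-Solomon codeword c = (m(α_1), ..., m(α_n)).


c = [3, 9, 2, 7]

Message polynomial: m(x) = 6 + 10·x (mod 11).
For each evaluation point α_i, compute m(α_i) mod 11:
  α_1 = 3: Horner steps 10 → 3, so m(3) = 3.
  α_2 = 8: Horner steps 10 → 9, so m(8) = 9.
  α_3 = 4: Horner steps 10 → 2, so m(4) = 2.
  α_4 = 10: Horner steps 10 → 7, so m(10) = 7.
Codeword c = [3, 9, 2, 7] ∈ F_11^4.


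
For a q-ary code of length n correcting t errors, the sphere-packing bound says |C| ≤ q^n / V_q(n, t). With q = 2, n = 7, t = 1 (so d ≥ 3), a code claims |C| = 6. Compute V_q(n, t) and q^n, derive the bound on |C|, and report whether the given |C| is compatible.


V_q(n, t) = 8, q^n = 128, Hamming bound = 16, |C| = 6 ≤ bound (satisfied).

Step 1: Compute V_q(n, t) = Σ_{j=0}^1 C(n, j) (q−1)^j.
  j = 0: C(7,0)·(1)^0 = 1·1 = 1.
  j = 1: C(7,1)·(1)^1 = 7·1 = 7.
  V_q(n, t) = 1 + 7 = 8.
Step 2: q^n = 2^7 = 128.
Step 3: Hamming bound ⌊q^n / V_q(n,t)⌋ = ⌊128/8⌋ = 16.
Step 4: Compare |C| = 6 to 16: satisfied.
The claimed |C| lies below the Hamming bound.


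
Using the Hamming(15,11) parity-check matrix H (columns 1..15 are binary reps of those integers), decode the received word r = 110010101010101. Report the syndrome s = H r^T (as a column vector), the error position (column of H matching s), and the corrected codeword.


s = (0, 0, 0, 1)^T, error position = 1, corrected codeword c = 010010101010101

Compute s = H r^T mod 2 one row at a time:
  s_1 = 0 + 1 + 0 + 1 + 0 + 1 + 0 + 1 = 4 ≡ 0 (mod 2).
  s_2 = 0 + 1 + 0 + 1 + 0 + 1 + 0 + 1 = 4 ≡ 0 (mod 2).
  s_3 = 1 + 0 + 0 + 1 + 0 + 1 + 0 + 1 = 4 ≡ 0 (mod 2).
  s_4 = 1 + 0 + 1 + 1 + 1 + 1 + 1 + 1 = 7 ≡ 1 (mod 2).
s = (0, 0, 0, 1)^T — this equals column 1 of H (binary 0001), so error is at position 1.
Correct: flip bit 1 of r = 110010101010101 to get c = 010010101010101.


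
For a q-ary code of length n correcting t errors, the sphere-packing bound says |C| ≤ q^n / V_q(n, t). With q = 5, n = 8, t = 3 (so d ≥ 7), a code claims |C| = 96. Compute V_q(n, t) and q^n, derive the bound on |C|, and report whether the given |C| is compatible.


V_q(n, t) = 4065, q^n = 390625, Hamming bound = 96, |C| = 96 ≤ bound (satisfied).

Step 1: Compute V_q(n, t) = Σ_{j=0}^3 C(n, j) (q−1)^j.
  j = 0: C(8,0)·(4)^0 = 1·1 = 1.
  j = 1: C(8,1)·(4)^1 = 8·4 = 32.
  j = 2: C(8,2)·(4)^2 = 28·16 = 448.
  j = 3: C(8,3)·(4)^3 = 56·64 = 3584.
  V_q(n, t) = 1 + 32 + 448 + 3584 = 4065.
Step 2: q^n = 5^8 = 390625.
Step 3: Hamming bound ⌊q^n / V_q(n,t)⌋ = ⌊390625/4065⌋ = 96.
Step 4: Compare |C| = 96 to 96: satisfied.
The claimed |C| lies at the Hamming bound (tight).


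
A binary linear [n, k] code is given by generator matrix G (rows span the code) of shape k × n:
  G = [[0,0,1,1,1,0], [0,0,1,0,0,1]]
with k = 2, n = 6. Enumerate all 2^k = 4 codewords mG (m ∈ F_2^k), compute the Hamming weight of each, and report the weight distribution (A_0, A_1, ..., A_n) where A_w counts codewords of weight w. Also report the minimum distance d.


Weight distribution: A_0 = 1, A_2 = 1, A_3 = 2. Minimum distance d = 2.

Enumerate all 2^2 = 4 messages m ∈ F_2^2.
For each, compute codeword c = mG in F_2^6, then tally its weight.
  m = 00 → c = 000000, weight = 0.
  m = 10 → c = 001110, weight = 3.
  m = 01 → c = 001001, weight = 2.
  m = 11 → c = 000111, weight = 3.
Tally weights:
  weight 0: 1 codewords.
  weight 2: 1 codewords.
  weight 3: 2 codewords.
Minimum distance d = smallest w > 0 with A_w > 0 = 2.
Sanity: Σ A_w = 4 = 2^2 = 4 ✓.


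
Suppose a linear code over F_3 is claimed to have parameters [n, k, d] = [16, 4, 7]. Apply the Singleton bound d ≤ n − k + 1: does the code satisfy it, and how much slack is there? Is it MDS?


Singleton RHS = n − k + 1 = 13, slack = 6, bound satisfied, not MDS.

Singleton bound: d ≤ n − k + 1.
Here n = 16, k = 4, so n − k + 1 = 13.
Given d = 7, check d ≤ 13: YES.
Slack = (n − k + 1) − d = 6.
The code is NOT MDS (slack = 6 > 0).
Description: the claimed parameters are [16, 4, 7]_3; such a code would be non-MDS.


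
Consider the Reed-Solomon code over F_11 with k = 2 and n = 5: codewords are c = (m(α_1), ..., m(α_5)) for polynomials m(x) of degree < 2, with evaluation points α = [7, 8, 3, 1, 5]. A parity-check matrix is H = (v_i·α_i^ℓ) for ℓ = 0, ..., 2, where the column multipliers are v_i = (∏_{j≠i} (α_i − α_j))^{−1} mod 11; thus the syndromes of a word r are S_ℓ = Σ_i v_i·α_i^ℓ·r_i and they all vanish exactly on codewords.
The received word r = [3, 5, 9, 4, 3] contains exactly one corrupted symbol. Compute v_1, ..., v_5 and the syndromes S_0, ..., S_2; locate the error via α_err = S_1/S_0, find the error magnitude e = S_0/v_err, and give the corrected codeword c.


S = (4, 6, 9), error at position 1, error magnitude e = 6, c = [8, 5, 9, 4, 3].

Step 1: column multipliers v_i = (∏_{j≠i}(α_i − α_j))^{−1} mod 11.
  i = 1 (α = 7): (7−8)(7−3)(7−1)(7−5) = (−1)·4·6·2 = −48 ≡ 7, so v_1 = 7^{−1} = 8 (mod 11).
  i = 2 (α = 8): (8−7)(8−3)(8−1)(8−5) = 1·5·7·3 = 105 ≡ 6, so v_2 = 6^{−1} = 2 (mod 11).
  i = 3 (α = 3): (3−7)(3−8)(3−1)(3−5) = (−4)·(−5)·2·(−2) = −80 ≡ 8, so v_3 = 8^{−1} = 7 (mod 11).
  i = 4 (α = 1): (1−7)(1−8)(1−3)(1−5) = (−6)·(−7)·(−2)·(−4) = 336 ≡ 6, so v_4 = 6^{−1} = 2 (mod 11).
  i = 5 (α = 5): (5−7)(5−8)(5−3)(5−1) = (−2)·(−3)·2·4 = 48 ≡ 4, so v_5 = 4^{−1} = 3 (mod 11).
  v = [8, 2, 7, 2, 3].
Step 2: syndromes of r = [3, 5, 9, 4, 3] (all sums mod 11).
  S_0 = Σ v_i r_i = 8·3 + 2·5 + 7·9 + 2·4 + 3·3 = 114 ≡ 4.
  S_1 = Σ v_i α_i r_i = 8·7·3 + 2·8·5 + 7·3·9 + 2·1·4 + 3·5·3 = 490 ≡ 6.
  α_i^2 mod 11 = [5, 9, 9, 1, 3].
  S_2 = Σ v_i α_i^2 r_i = 8·5·3 + 2·9·5 + 7·9·9 + 2·1·4 + 3·3·3 = 812 ≡ 9.
  S = (4, 6, 9) ≠ 0, so r is not a codeword (an error is present).
Step 3: locate the error. For a single error e at position i, S_ℓ = v_i·e·α_i^ℓ, so α_err = S_1/S_0.
  S_0^{−1} = 4^{−1} = 3 (mod 11), so α_err = 6·3 = 18 ≡ 7 = α_1. Error position i = 1.
  Consistency check: S_2/S_1 = 9·2 = 18 ≡ 7 = α_err ✓ (single-error assumption holds).
Step 4: error magnitude e = S_0/v_1 = S_0·∏_{j≠1}(α_1 − α_j) = 4·7 = 28 ≡ 6 (mod 11).
Step 5: correct position 1: c_1 = r_1 − e = 3 − 6 ≡ 8 (mod 11). Hence c = [8, 5, 9, 4, 3].
  Check: interpolating c through the α_i gives m(x) = 7 + 8·x (degree < 2) with m(α_i) = c_i for every i, so c is indeed a codeword.


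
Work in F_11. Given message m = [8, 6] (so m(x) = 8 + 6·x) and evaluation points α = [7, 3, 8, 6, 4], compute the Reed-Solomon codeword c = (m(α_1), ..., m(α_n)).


c = [6, 4, 1, 0, 10]

Message polynomial: m(x) = 8 + 6·x (mod 11).
For each evaluation point α_i, compute m(α_i) mod 11:
  α_1 = 7: Horner steps 6 → 6, so m(7) = 6.
  α_2 = 3: Horner steps 6 → 4, so m(3) = 4.
  α_3 = 8: Horner steps 6 → 1, so m(8) = 1.
  α_4 = 6: Horner steps 6 → 0, so m(6) = 0.
  α_5 = 4: Horner steps 6 → 10, so m(4) = 10.
Codeword c = [6, 4, 1, 0, 10] ∈ F_11^5.


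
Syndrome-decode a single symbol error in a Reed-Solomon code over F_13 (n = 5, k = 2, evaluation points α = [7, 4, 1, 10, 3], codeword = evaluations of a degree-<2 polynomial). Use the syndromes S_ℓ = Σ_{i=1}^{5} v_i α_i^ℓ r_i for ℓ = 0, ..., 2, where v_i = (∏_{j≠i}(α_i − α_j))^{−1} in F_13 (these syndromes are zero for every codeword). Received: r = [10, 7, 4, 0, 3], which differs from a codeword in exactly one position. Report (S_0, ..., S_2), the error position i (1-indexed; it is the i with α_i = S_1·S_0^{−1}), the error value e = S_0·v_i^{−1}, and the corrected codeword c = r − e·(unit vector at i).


S = (4, 12, 10), error at position 5, error magnitude e = 10, c = [10, 7, 4, 0, 6].

Step 1: column multipliers v_i = (∏_{j≠i}(α_i − α_j))^{−1} mod 13.
  i = 1 (α = 7): (7−4)(7−1)(7−10)(7−3) = 3·6·(−3)·4 = −216 ≡ 5, so v_1 = 5^{−1} = 8 (mod 13).
  i = 2 (α = 4): (4−7)(4−1)(4−10)(4−3) = (−3)·3·(−6)·1 = 54 ≡ 2, so v_2 = 2^{−1} = 7 (mod 13).
  i = 3 (α = 1): (1−7)(1−4)(1−10)(1−3) = (−6)·(−3)·(−9)·(−2) = 324 ≡ 12, so v_3 = 12^{−1} = 12 (mod 13).
  i = 4 (α = 10): (10−7)(10−4)(10−1)(10−3) = 3·6·9·7 = 1134 ≡ 3, so v_4 = 3^{−1} = 9 (mod 13).
  i = 5 (α = 3): (3−7)(3−4)(3−1)(3−10) = (−4)·(−1)·2·(−7) = −56 ≡ 9, so v_5 = 9^{−1} = 3 (mod 13).
  v = [8, 7, 12, 9, 3].
Step 2: syndromes of r = [10, 7, 4, 0, 3] (all sums mod 13).
  S_0 = Σ v_i r_i = 8·10 + 7·7 + 12·4 + 9·0 + 3·3 = 186 ≡ 4.
  S_1 = Σ v_i α_i r_i = 8·7·10 + 7·4·7 + 12·1·4 + 9·10·0 + 3·3·3 = 831 ≡ 12.
  α_i^2 mod 13 = [10, 3, 1, 9, 9].
  S_2 = Σ v_i α_i^2 r_i = 8·10·10 + 7·3·7 + 12·1·4 + 9·9·0 + 3·9·3 = 1076 ≡ 10.
  S = (4, 12, 10) ≠ 0, so r is not a codeword (an error is present).
Step 3: locate the error. For a single error e at position i, S_ℓ = v_i·e·α_i^ℓ, so α_err = S_1/S_0.
  S_0^{−1} = 4^{−1} = 10 (mod 13), so α_err = 12·10 = 120 ≡ 3 = α_5. Error position i = 5.
  Consistency check: S_2/S_1 = 10·12 = 120 ≡ 3 = α_err ✓ (single-error assumption holds).
Step 4: error magnitude e = S_0/v_5 = S_0·∏_{j≠5}(α_5 − α_j) = 4·9 = 36 ≡ 10 (mod 13).
Step 5: correct position 5: c_5 = r_5 − e = 3 − 10 ≡ 6 (mod 13). Hence c = [10, 7, 4, 0, 6].
  Check: interpolating c through the α_i gives m(x) = 3 + 1·x (degree < 2) with m(α_i) = c_i for every i, so c is indeed a codeword.


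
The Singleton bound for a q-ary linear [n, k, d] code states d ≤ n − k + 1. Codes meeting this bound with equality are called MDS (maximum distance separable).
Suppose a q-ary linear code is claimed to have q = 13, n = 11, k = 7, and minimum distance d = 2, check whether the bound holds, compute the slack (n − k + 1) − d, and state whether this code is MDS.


Singleton RHS = n − k + 1 = 5, slack = 3, bound satisfied, not MDS.

Singleton bound: d ≤ n − k + 1.
Here n = 11, k = 7, so n − k + 1 = 5.
Given d = 2, check d ≤ 5: YES.
Slack = (n − k + 1) − d = 3.
The code is NOT MDS (slack = 3 > 0).
Description: the claimed parameters are [11, 7, 2]_13; such a code would be non-MDS.


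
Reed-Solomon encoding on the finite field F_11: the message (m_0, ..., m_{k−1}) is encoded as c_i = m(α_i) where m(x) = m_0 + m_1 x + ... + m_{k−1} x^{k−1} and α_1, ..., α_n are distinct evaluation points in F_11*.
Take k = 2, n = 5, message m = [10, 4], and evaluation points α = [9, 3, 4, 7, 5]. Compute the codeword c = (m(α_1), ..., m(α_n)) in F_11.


c = [2, 0, 4, 5, 8]

Message polynomial: m(x) = 10 + 4·x (mod 11).
For each evaluation point α_i, compute m(α_i) mod 11:
  α_1 = 9: Horner steps 4 → 2, so m(9) = 2.
  α_2 = 3: Horner steps 4 → 0, so m(3) = 0.
  α_3 = 4: Horner steps 4 → 4, so m(4) = 4.
  α_4 = 7: Horner steps 4 → 5, so m(7) = 5.
  α_5 = 5: Horner steps 4 → 8, so m(5) = 8.
Codeword c = [2, 0, 4, 5, 8] ∈ F_11^5.


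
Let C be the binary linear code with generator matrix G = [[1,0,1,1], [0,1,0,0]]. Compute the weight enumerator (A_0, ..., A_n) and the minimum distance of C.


Weight distribution: A_0 = 1, A_1 = 1, A_3 = 1, A_4 = 1. Minimum distance d = 1.

Enumerate all 2^2 = 4 messages m ∈ F_2^2.
For each, compute codeword c = mG in F_2^4, then tally its weight.
  m = 00 → c = 0000, weight = 0.
  m = 10 → c = 1011, weight = 3.
  m = 01 → c = 0100, weight = 1.
  m = 11 → c = 1111, weight = 4.
Tally weights:
  weight 0: 1 codewords.
  weight 1: 1 codewords.
  weight 3: 1 codewords.
  weight 4: 1 codewords.
Minimum distance d = smallest w > 0 with A_w > 0 = 1.
Sanity: Σ A_w = 4 = 2^2 = 4 ✓.


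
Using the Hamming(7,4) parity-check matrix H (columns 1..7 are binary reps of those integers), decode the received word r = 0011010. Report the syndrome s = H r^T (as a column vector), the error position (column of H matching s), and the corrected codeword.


s = (0, 0, 1)^T, error position = 1, corrected codeword c = 1011010

Compute s = H r^T mod 2 one row at a time:
  s_1 = 1 + 0 + 1 + 0 = 2 ≡ 0 (mod 2).
  s_2 = 0 + 1 + 1 + 0 = 2 ≡ 0 (mod 2).
  s_3 = 0 + 1 + 0 + 0 = 1 ≡ 1 (mod 2).
s = (0, 0, 1)^T — this equals column 1 of H (binary 001), so error is at position 1.
Correct: flip bit 1 of r = 0011010 to get c = 1011010.


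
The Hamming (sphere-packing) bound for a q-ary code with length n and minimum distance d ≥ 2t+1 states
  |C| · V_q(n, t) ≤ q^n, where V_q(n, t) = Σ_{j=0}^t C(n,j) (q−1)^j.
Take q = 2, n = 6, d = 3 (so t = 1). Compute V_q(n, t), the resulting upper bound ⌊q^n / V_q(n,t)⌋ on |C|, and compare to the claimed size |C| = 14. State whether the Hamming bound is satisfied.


V_q(n, t) = 7, q^n = 64, Hamming bound = 9, |C| = 14 > bound (violated).

Step 1: Compute V_q(n, t) = Σ_{j=0}^1 C(n, j) (q−1)^j.
  j = 0: C(6,0)·(1)^0 = 1·1 = 1.
  j = 1: C(6,1)·(1)^1 = 6·1 = 6.
  V_q(n, t) = 1 + 6 = 7.
Step 2: q^n = 2^6 = 64.
Step 3: Hamming bound ⌊q^n / V_q(n,t)⌋ = ⌊64/7⌋ = 9.
Step 4: Compare |C| = 14 to 9: violated.
The claimed |C| lies above the Hamming bound, so no 2-ary code of length 6 with d ≥ 3 can have 14 codewords.


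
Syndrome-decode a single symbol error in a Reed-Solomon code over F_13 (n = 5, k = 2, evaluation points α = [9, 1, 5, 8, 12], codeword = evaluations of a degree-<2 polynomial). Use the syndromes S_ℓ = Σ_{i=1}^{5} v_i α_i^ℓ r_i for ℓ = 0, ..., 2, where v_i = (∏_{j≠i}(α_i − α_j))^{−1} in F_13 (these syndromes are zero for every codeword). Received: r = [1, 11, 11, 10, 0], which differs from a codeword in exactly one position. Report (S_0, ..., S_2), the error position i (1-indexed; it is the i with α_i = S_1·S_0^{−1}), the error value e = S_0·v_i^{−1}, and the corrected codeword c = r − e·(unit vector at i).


S = (6, 6, 6), error at position 2, error magnitude e = 3, c = [1, 8, 11, 10, 0].

Step 1: column multipliers v_i = (∏_{j≠i}(α_i − α_j))^{−1} mod 13.
  i = 1 (α = 9): (9−1)(9−5)(9−8)(9−12) = 8·4·1·(−3) = −96 ≡ 8, so v_1 = 8^{−1} = 5 (mod 13).
  i = 2 (α = 1): (1−9)(1−5)(1−8)(1−12) = (−8)·(−4)·(−7)·(−11) = 2464 ≡ 7, so v_2 = 7^{−1} = 2 (mod 13).
  i = 3 (α = 5): (5−9)(5−1)(5−8)(5−12) = (−4)·4·(−3)·(−7) = −336 ≡ 2, so v_3 = 2^{−1} = 7 (mod 13).
  i = 4 (α = 8): (8−9)(8−1)(8−5)(8−12) = (−1)·7·3·(−4) = 84 ≡ 6, so v_4 = 6^{−1} = 11 (mod 13).
  i = 5 (α = 12): (12−9)(12−1)(12−5)(12−8) = 3·11·7·4 = 924 ≡ 1, so v_5 = 1^{−1} = 1 (mod 13).
  v = [5, 2, 7, 11, 1].
Step 2: syndromes of r = [1, 11, 11, 10, 0] (all sums mod 13).
  S_0 = Σ v_i r_i = 5·1 + 2·11 + 7·11 + 11·10 + 1·0 = 214 ≡ 6.
  S_1 = Σ v_i α_i r_i = 5·9·1 + 2·1·11 + 7·5·11 + 11·8·10 + 1·12·0 = 1332 ≡ 6.
  α_i^2 mod 13 = [3, 1, 12, 12, 1].
  S_2 = Σ v_i α_i^2 r_i = 5·3·1 + 2·1·11 + 7·12·11 + 11·12·10 + 1·1·0 = 2281 ≡ 6.
  S = (6, 6, 6) ≠ 0, so r is not a codeword (an error is present).
Step 3: locate the error. For a single error e at position i, S_ℓ = v_i·e·α_i^ℓ, so α_err = S_1/S_0.
  S_0^{−1} = 6^{−1} = 11 (mod 13), so α_err = 6·11 = 66 ≡ 1 = α_2. Error position i = 2.
  Consistency check: S_2/S_1 = 6·11 = 66 ≡ 1 = α_err ✓ (single-error assumption holds).
Step 4: error magnitude e = S_0/v_2 = S_0·∏_{j≠2}(α_2 − α_j) = 6·7 = 42 ≡ 3 (mod 13).
Step 5: correct position 2: c_2 = r_2 − e = 11 − 3 ≡ 8 (mod 13). Hence c = [1, 8, 11, 10, 0].
  Check: interpolating c through the α_i gives m(x) = 4 + 4·x (degree < 2) with m(α_i) = c_i for every i, so c is indeed a codeword.


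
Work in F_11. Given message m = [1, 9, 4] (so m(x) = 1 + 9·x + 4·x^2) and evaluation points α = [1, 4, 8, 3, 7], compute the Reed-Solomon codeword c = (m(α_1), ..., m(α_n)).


c = [3, 2, 10, 9, 7]

Message polynomial: m(x) = 1 + 9·x + 4·x^2 (mod 11).
For each evaluation point α_i, compute m(α_i) mod 11:
  α_1 = 1: Horner steps 4 → 2 → 3, so m(1) = 3.
  α_2 = 4: Horner steps 4 → 3 → 2, so m(4) = 2.
  α_3 = 8: Horner steps 4 → 8 → 10, so m(8) = 10.
  α_4 = 3: Horner steps 4 → 10 → 9, so m(3) = 9.
  α_5 = 7: Horner steps 4 → 4 → 7, so m(7) = 7.
Codeword c = [3, 2, 10, 9, 7] ∈ F_11^5.
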